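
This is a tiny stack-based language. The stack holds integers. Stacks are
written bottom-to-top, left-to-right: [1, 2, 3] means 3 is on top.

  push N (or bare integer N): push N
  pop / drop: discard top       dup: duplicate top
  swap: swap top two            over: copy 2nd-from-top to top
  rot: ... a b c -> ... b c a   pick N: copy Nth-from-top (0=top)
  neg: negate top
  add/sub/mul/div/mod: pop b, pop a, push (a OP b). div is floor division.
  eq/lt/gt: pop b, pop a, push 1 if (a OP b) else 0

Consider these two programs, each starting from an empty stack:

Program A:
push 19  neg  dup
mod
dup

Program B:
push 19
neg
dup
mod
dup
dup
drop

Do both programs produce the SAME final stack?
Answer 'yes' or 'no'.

Program A trace:
  After 'push 19': [19]
  After 'neg': [-19]
  After 'dup': [-19, -19]
  After 'mod': [0]
  After 'dup': [0, 0]
Program A final stack: [0, 0]

Program B trace:
  After 'push 19': [19]
  After 'neg': [-19]
  After 'dup': [-19, -19]
  After 'mod': [0]
  After 'dup': [0, 0]
  After 'dup': [0, 0, 0]
  After 'drop': [0, 0]
Program B final stack: [0, 0]
Same: yes

Answer: yes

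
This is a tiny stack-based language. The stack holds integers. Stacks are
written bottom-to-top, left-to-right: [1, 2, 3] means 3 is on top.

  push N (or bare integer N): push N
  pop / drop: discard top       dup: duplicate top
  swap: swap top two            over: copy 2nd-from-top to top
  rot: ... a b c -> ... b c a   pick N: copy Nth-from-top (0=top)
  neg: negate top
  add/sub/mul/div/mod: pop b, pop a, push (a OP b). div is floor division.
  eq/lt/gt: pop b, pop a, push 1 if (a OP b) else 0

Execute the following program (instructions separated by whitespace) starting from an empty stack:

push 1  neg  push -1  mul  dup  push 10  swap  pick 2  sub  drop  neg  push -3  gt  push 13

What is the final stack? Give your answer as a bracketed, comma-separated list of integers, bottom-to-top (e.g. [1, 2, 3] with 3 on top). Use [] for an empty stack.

Answer: [1, 0, 13]

Derivation:
After 'push 1': [1]
After 'neg': [-1]
After 'push -1': [-1, -1]
After 'mul': [1]
After 'dup': [1, 1]
After 'push 10': [1, 1, 10]
After 'swap': [1, 10, 1]
After 'pick 2': [1, 10, 1, 1]
After 'sub': [1, 10, 0]
After 'drop': [1, 10]
After 'neg': [1, -10]
After 'push -3': [1, -10, -3]
After 'gt': [1, 0]
After 'push 13': [1, 0, 13]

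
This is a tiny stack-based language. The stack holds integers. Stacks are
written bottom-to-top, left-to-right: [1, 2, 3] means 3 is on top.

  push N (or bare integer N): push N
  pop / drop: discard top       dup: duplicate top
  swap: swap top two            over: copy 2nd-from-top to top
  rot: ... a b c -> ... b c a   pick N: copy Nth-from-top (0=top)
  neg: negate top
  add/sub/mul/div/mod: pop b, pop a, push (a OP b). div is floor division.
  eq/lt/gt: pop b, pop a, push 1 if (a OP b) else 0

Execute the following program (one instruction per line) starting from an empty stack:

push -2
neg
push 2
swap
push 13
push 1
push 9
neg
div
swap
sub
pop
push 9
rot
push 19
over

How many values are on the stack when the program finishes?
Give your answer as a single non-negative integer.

Answer: 5

Derivation:
After 'push -2': stack = [-2] (depth 1)
After 'neg': stack = [2] (depth 1)
After 'push 2': stack = [2, 2] (depth 2)
After 'swap': stack = [2, 2] (depth 2)
After 'push 13': stack = [2, 2, 13] (depth 3)
After 'push 1': stack = [2, 2, 13, 1] (depth 4)
After 'push 9': stack = [2, 2, 13, 1, 9] (depth 5)
After 'neg': stack = [2, 2, 13, 1, -9] (depth 5)
After 'div': stack = [2, 2, 13, -1] (depth 4)
After 'swap': stack = [2, 2, -1, 13] (depth 4)
After 'sub': stack = [2, 2, -14] (depth 3)
After 'pop': stack = [2, 2] (depth 2)
After 'push 9': stack = [2, 2, 9] (depth 3)
After 'rot': stack = [2, 9, 2] (depth 3)
After 'push 19': stack = [2, 9, 2, 19] (depth 4)
After 'over': stack = [2, 9, 2, 19, 2] (depth 5)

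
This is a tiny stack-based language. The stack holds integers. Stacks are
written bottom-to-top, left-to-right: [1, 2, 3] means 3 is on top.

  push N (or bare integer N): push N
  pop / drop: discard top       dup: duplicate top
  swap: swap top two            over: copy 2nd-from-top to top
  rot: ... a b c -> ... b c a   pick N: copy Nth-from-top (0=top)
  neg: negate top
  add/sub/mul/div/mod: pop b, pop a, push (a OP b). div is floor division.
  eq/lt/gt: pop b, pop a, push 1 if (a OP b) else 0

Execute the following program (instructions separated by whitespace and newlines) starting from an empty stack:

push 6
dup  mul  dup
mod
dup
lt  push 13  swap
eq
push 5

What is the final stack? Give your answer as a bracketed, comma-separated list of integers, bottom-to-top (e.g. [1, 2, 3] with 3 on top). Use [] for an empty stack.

Answer: [0, 5]

Derivation:
After 'push 6': [6]
After 'dup': [6, 6]
After 'mul': [36]
After 'dup': [36, 36]
After 'mod': [0]
After 'dup': [0, 0]
After 'lt': [0]
After 'push 13': [0, 13]
After 'swap': [13, 0]
After 'eq': [0]
After 'push 5': [0, 5]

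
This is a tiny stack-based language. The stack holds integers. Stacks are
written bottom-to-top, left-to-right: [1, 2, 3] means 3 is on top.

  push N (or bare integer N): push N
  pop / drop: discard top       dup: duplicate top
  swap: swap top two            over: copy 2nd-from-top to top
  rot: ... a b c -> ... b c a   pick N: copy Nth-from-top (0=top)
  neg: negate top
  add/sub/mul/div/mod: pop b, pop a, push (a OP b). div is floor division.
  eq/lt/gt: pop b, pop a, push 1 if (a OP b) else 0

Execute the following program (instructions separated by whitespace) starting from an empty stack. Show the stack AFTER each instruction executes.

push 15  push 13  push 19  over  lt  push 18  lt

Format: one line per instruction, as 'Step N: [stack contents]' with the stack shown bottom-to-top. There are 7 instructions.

Step 1: [15]
Step 2: [15, 13]
Step 3: [15, 13, 19]
Step 4: [15, 13, 19, 13]
Step 5: [15, 13, 0]
Step 6: [15, 13, 0, 18]
Step 7: [15, 13, 1]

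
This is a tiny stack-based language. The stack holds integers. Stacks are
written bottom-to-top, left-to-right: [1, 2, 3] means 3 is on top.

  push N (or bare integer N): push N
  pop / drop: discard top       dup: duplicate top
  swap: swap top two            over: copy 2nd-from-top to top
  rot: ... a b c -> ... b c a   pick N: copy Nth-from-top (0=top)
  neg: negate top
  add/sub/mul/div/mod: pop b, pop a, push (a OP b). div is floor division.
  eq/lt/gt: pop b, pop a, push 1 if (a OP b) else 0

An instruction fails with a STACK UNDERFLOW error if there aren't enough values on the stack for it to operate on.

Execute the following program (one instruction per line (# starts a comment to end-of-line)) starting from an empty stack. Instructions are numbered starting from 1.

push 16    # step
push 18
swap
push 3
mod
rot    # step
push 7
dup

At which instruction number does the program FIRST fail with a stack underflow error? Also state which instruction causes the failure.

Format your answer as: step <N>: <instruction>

Answer: step 6: rot

Derivation:
Step 1 ('push 16'): stack = [16], depth = 1
Step 2 ('push 18'): stack = [16, 18], depth = 2
Step 3 ('swap'): stack = [18, 16], depth = 2
Step 4 ('push 3'): stack = [18, 16, 3], depth = 3
Step 5 ('mod'): stack = [18, 1], depth = 2
Step 6 ('rot'): needs 3 value(s) but depth is 2 — STACK UNDERFLOW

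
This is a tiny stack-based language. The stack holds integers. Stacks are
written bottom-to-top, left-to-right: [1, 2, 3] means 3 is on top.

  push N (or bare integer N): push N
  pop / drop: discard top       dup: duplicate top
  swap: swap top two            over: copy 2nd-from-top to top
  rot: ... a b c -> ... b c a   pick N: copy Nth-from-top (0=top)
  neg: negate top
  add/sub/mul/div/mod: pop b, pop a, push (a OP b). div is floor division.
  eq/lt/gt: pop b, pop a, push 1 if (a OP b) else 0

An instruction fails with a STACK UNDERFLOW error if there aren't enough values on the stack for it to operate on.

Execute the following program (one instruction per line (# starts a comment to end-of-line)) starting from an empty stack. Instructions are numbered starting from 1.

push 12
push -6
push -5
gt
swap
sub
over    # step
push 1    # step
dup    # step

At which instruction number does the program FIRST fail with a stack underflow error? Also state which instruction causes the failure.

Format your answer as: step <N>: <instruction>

Step 1 ('push 12'): stack = [12], depth = 1
Step 2 ('push -6'): stack = [12, -6], depth = 2
Step 3 ('push -5'): stack = [12, -6, -5], depth = 3
Step 4 ('gt'): stack = [12, 0], depth = 2
Step 5 ('swap'): stack = [0, 12], depth = 2
Step 6 ('sub'): stack = [-12], depth = 1
Step 7 ('over'): needs 2 value(s) but depth is 1 — STACK UNDERFLOW

Answer: step 7: over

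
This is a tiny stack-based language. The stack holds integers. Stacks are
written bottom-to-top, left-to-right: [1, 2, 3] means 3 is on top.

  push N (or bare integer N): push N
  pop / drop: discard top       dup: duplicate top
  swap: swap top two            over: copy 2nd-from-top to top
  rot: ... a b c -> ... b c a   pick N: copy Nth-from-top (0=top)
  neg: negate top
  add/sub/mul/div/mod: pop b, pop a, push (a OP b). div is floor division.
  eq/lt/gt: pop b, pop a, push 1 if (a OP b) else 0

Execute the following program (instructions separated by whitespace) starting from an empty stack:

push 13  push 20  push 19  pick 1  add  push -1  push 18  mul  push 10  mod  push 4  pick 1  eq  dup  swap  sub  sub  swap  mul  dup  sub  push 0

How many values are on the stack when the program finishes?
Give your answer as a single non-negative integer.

Answer: 4

Derivation:
After 'push 13': stack = [13] (depth 1)
After 'push 20': stack = [13, 20] (depth 2)
After 'push 19': stack = [13, 20, 19] (depth 3)
After 'pick 1': stack = [13, 20, 19, 20] (depth 4)
After 'add': stack = [13, 20, 39] (depth 3)
After 'push -1': stack = [13, 20, 39, -1] (depth 4)
After 'push 18': stack = [13, 20, 39, -1, 18] (depth 5)
After 'mul': stack = [13, 20, 39, -18] (depth 4)
After 'push 10': stack = [13, 20, 39, -18, 10] (depth 5)
After 'mod': stack = [13, 20, 39, 2] (depth 4)
  ...
After 'eq': stack = [13, 20, 39, 2, 0] (depth 5)
After 'dup': stack = [13, 20, 39, 2, 0, 0] (depth 6)
After 'swap': stack = [13, 20, 39, 2, 0, 0] (depth 6)
After 'sub': stack = [13, 20, 39, 2, 0] (depth 5)
After 'sub': stack = [13, 20, 39, 2] (depth 4)
After 'swap': stack = [13, 20, 2, 39] (depth 4)
After 'mul': stack = [13, 20, 78] (depth 3)
After 'dup': stack = [13, 20, 78, 78] (depth 4)
After 'sub': stack = [13, 20, 0] (depth 3)
After 'push 0': stack = [13, 20, 0, 0] (depth 4)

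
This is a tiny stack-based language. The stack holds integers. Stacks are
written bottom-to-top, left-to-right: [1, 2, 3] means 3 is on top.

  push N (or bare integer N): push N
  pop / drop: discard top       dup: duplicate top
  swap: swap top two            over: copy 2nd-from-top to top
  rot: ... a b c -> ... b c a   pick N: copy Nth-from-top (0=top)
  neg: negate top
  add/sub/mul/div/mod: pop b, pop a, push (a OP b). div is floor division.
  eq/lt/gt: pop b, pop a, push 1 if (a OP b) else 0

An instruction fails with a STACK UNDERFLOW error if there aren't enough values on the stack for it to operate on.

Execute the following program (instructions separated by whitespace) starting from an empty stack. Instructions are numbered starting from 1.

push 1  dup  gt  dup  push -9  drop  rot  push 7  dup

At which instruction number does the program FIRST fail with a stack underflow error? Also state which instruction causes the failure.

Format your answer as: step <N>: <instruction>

Step 1 ('push 1'): stack = [1], depth = 1
Step 2 ('dup'): stack = [1, 1], depth = 2
Step 3 ('gt'): stack = [0], depth = 1
Step 4 ('dup'): stack = [0, 0], depth = 2
Step 5 ('push -9'): stack = [0, 0, -9], depth = 3
Step 6 ('drop'): stack = [0, 0], depth = 2
Step 7 ('rot'): needs 3 value(s) but depth is 2 — STACK UNDERFLOW

Answer: step 7: rot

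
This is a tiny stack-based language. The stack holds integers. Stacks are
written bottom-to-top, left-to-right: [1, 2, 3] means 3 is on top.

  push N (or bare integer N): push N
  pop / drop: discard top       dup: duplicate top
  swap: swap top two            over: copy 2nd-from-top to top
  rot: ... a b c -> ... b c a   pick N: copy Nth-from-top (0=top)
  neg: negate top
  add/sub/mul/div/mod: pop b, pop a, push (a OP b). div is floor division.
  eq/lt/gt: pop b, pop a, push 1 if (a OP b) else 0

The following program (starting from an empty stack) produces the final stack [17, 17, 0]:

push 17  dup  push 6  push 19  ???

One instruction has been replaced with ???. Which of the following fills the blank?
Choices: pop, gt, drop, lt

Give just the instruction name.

Stack before ???: [17, 17, 6, 19]
Stack after ???:  [17, 17, 0]
Checking each choice:
  pop: produces [17, 17, 6]
  gt: MATCH
  drop: produces [17, 17, 6]
  lt: produces [17, 17, 1]


Answer: gt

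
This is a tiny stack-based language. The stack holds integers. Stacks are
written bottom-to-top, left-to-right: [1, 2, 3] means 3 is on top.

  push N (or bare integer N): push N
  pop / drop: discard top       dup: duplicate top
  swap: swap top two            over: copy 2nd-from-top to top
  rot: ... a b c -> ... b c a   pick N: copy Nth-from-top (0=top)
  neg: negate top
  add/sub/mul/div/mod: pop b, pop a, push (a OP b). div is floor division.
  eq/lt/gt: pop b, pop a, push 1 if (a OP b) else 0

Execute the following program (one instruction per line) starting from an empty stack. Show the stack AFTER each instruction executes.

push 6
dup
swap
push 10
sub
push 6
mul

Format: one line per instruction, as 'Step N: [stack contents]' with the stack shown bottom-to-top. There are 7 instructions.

Step 1: [6]
Step 2: [6, 6]
Step 3: [6, 6]
Step 4: [6, 6, 10]
Step 5: [6, -4]
Step 6: [6, -4, 6]
Step 7: [6, -24]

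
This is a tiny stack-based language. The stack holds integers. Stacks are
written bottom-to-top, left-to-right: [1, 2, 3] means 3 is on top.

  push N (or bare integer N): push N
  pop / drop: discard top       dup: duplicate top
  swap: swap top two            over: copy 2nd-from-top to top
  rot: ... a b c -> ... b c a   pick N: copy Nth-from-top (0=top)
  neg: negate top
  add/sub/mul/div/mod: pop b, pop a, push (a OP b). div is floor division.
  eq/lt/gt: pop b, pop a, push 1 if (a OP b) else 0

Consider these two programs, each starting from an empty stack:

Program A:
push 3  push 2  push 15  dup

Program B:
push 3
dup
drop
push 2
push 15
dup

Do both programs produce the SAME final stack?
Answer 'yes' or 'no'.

Answer: yes

Derivation:
Program A trace:
  After 'push 3': [3]
  After 'push 2': [3, 2]
  After 'push 15': [3, 2, 15]
  After 'dup': [3, 2, 15, 15]
Program A final stack: [3, 2, 15, 15]

Program B trace:
  After 'push 3': [3]
  After 'dup': [3, 3]
  After 'drop': [3]
  After 'push 2': [3, 2]
  After 'push 15': [3, 2, 15]
  After 'dup': [3, 2, 15, 15]
Program B final stack: [3, 2, 15, 15]
Same: yes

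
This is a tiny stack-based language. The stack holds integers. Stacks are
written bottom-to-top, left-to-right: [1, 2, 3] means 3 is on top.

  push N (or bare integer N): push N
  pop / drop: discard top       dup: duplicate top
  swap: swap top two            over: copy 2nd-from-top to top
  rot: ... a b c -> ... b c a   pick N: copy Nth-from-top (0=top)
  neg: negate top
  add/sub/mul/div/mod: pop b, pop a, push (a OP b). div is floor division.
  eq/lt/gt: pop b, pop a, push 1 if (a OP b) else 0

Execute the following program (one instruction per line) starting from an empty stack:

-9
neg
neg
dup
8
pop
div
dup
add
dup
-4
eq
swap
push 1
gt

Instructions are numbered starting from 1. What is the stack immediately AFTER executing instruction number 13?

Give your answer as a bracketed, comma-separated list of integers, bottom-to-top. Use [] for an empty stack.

Answer: [0, 2]

Derivation:
Step 1 ('-9'): [-9]
Step 2 ('neg'): [9]
Step 3 ('neg'): [-9]
Step 4 ('dup'): [-9, -9]
Step 5 ('8'): [-9, -9, 8]
Step 6 ('pop'): [-9, -9]
Step 7 ('div'): [1]
Step 8 ('dup'): [1, 1]
Step 9 ('add'): [2]
Step 10 ('dup'): [2, 2]
Step 11 ('-4'): [2, 2, -4]
Step 12 ('eq'): [2, 0]
Step 13 ('swap'): [0, 2]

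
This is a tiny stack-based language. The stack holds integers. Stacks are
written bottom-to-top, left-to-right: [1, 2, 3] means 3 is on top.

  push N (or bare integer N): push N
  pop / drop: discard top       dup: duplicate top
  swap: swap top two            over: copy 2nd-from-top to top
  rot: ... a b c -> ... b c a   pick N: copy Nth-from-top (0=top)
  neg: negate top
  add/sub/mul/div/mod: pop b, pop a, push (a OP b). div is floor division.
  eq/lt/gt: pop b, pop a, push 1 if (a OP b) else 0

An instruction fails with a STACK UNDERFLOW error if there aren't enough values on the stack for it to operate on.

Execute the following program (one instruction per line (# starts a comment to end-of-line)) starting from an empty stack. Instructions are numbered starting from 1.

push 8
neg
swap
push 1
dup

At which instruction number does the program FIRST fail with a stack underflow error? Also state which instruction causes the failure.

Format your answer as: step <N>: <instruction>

Answer: step 3: swap

Derivation:
Step 1 ('push 8'): stack = [8], depth = 1
Step 2 ('neg'): stack = [-8], depth = 1
Step 3 ('swap'): needs 2 value(s) but depth is 1 — STACK UNDERFLOW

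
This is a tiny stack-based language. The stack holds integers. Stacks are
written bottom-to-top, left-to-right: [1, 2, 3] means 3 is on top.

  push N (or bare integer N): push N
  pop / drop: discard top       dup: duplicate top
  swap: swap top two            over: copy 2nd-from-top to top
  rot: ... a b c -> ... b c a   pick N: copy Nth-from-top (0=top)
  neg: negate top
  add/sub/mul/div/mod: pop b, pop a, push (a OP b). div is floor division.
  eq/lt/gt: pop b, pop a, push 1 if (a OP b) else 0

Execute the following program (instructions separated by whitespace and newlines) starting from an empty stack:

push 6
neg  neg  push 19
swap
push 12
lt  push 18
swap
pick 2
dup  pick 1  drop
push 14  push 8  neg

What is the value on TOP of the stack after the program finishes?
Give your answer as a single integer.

After 'push 6': [6]
After 'neg': [-6]
After 'neg': [6]
After 'push 19': [6, 19]
After 'swap': [19, 6]
After 'push 12': [19, 6, 12]
After 'lt': [19, 1]
After 'push 18': [19, 1, 18]
After 'swap': [19, 18, 1]
After 'pick 2': [19, 18, 1, 19]
After 'dup': [19, 18, 1, 19, 19]
After 'pick 1': [19, 18, 1, 19, 19, 19]
After 'drop': [19, 18, 1, 19, 19]
After 'push 14': [19, 18, 1, 19, 19, 14]
After 'push 8': [19, 18, 1, 19, 19, 14, 8]
After 'neg': [19, 18, 1, 19, 19, 14, -8]

Answer: -8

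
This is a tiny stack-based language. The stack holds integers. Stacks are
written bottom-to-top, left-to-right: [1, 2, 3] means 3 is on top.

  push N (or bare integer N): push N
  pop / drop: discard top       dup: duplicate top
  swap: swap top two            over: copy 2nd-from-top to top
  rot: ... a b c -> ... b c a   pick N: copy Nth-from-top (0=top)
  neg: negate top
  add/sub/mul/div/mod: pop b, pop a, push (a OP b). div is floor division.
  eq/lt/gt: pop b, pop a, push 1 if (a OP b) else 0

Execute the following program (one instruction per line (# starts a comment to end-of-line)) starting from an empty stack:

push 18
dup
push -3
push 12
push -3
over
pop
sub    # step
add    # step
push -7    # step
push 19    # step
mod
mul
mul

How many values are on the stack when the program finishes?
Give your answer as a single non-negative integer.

Answer: 2

Derivation:
After 'push 18': stack = [18] (depth 1)
After 'dup': stack = [18, 18] (depth 2)
After 'push -3': stack = [18, 18, -3] (depth 3)
After 'push 12': stack = [18, 18, -3, 12] (depth 4)
After 'push -3': stack = [18, 18, -3, 12, -3] (depth 5)
After 'over': stack = [18, 18, -3, 12, -3, 12] (depth 6)
After 'pop': stack = [18, 18, -3, 12, -3] (depth 5)
After 'sub': stack = [18, 18, -3, 15] (depth 4)
After 'add': stack = [18, 18, 12] (depth 3)
After 'push -7': stack = [18, 18, 12, -7] (depth 4)
After 'push 19': stack = [18, 18, 12, -7, 19] (depth 5)
After 'mod': stack = [18, 18, 12, 12] (depth 4)
After 'mul': stack = [18, 18, 144] (depth 3)
After 'mul': stack = [18, 2592] (depth 2)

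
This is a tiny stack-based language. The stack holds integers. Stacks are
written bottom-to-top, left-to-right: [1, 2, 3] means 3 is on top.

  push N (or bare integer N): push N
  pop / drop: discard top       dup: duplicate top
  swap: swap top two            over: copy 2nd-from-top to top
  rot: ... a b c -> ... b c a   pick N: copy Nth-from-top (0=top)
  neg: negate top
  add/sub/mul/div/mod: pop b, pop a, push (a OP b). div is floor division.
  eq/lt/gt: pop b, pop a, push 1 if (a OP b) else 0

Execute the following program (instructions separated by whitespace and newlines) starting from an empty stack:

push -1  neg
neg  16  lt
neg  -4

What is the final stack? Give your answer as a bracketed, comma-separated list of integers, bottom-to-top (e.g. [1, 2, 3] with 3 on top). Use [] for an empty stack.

Answer: [-1, -4]

Derivation:
After 'push -1': [-1]
After 'neg': [1]
After 'neg': [-1]
After 'push 16': [-1, 16]
After 'lt': [1]
After 'neg': [-1]
After 'push -4': [-1, -4]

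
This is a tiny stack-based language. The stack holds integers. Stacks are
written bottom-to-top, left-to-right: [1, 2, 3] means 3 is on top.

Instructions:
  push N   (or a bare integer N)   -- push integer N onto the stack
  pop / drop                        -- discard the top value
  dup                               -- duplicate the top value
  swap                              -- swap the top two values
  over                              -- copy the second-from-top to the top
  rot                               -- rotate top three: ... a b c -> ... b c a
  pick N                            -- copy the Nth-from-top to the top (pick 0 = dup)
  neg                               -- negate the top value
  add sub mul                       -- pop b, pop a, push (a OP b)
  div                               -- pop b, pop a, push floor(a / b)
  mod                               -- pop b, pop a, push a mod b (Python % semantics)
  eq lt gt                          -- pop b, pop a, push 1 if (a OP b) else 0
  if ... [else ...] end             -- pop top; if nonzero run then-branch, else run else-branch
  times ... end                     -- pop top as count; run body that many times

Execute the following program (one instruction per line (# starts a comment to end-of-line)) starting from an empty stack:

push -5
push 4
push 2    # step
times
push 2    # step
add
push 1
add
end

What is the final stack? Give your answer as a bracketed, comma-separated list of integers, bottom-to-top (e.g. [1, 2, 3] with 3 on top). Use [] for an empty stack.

Answer: [-5, 10]

Derivation:
After 'push -5': [-5]
After 'push 4': [-5, 4]
After 'push 2': [-5, 4, 2]
After 'times': [-5, 4]
After 'push 2': [-5, 4, 2]
After 'add': [-5, 6]
After 'push 1': [-5, 6, 1]
After 'add': [-5, 7]
After 'push 2': [-5, 7, 2]
After 'add': [-5, 9]
After 'push 1': [-5, 9, 1]
After 'add': [-5, 10]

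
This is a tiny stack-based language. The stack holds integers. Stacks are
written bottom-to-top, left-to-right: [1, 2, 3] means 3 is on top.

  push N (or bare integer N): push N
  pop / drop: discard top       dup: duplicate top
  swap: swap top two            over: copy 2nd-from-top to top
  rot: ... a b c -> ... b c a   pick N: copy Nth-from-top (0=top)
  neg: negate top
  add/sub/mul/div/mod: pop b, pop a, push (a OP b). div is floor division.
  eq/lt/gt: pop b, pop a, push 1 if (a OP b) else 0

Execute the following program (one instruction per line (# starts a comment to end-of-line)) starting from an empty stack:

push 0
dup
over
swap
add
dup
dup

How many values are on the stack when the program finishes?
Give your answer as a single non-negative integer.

After 'push 0': stack = [0] (depth 1)
After 'dup': stack = [0, 0] (depth 2)
After 'over': stack = [0, 0, 0] (depth 3)
After 'swap': stack = [0, 0, 0] (depth 3)
After 'add': stack = [0, 0] (depth 2)
After 'dup': stack = [0, 0, 0] (depth 3)
After 'dup': stack = [0, 0, 0, 0] (depth 4)

Answer: 4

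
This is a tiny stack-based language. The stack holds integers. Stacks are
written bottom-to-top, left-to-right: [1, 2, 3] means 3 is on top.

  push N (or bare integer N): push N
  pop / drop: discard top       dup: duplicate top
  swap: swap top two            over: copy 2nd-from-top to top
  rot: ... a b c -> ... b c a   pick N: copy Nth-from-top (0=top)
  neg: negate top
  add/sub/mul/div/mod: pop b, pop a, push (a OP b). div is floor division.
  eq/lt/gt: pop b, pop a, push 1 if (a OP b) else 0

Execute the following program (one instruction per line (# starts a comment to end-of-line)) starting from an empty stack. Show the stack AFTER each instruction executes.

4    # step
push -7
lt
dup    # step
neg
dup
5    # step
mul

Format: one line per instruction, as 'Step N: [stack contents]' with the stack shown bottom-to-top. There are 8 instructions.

Step 1: [4]
Step 2: [4, -7]
Step 3: [0]
Step 4: [0, 0]
Step 5: [0, 0]
Step 6: [0, 0, 0]
Step 7: [0, 0, 0, 5]
Step 8: [0, 0, 0]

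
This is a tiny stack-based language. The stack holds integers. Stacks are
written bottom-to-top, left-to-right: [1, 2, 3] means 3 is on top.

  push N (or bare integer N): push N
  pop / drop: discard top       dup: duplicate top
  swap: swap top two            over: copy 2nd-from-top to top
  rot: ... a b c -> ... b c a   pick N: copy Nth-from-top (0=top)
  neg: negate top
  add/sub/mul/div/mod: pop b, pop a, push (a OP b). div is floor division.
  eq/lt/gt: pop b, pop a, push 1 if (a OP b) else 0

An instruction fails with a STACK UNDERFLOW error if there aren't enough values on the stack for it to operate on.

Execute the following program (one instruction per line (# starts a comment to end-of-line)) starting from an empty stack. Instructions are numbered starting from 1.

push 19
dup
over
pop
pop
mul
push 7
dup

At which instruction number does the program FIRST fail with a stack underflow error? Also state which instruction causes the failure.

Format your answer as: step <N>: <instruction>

Step 1 ('push 19'): stack = [19], depth = 1
Step 2 ('dup'): stack = [19, 19], depth = 2
Step 3 ('over'): stack = [19, 19, 19], depth = 3
Step 4 ('pop'): stack = [19, 19], depth = 2
Step 5 ('pop'): stack = [19], depth = 1
Step 6 ('mul'): needs 2 value(s) but depth is 1 — STACK UNDERFLOW

Answer: step 6: mul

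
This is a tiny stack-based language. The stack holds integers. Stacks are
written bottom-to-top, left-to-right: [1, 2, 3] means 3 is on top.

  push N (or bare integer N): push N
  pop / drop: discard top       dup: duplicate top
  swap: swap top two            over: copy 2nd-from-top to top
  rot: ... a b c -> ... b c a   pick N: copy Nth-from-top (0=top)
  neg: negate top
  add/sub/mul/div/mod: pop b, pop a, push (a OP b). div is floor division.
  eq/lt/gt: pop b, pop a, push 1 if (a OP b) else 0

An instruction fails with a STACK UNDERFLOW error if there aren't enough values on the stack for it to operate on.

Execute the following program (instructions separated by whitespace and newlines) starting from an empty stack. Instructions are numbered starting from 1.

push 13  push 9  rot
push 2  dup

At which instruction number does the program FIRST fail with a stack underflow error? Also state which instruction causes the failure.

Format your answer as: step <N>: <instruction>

Answer: step 3: rot

Derivation:
Step 1 ('push 13'): stack = [13], depth = 1
Step 2 ('push 9'): stack = [13, 9], depth = 2
Step 3 ('rot'): needs 3 value(s) but depth is 2 — STACK UNDERFLOW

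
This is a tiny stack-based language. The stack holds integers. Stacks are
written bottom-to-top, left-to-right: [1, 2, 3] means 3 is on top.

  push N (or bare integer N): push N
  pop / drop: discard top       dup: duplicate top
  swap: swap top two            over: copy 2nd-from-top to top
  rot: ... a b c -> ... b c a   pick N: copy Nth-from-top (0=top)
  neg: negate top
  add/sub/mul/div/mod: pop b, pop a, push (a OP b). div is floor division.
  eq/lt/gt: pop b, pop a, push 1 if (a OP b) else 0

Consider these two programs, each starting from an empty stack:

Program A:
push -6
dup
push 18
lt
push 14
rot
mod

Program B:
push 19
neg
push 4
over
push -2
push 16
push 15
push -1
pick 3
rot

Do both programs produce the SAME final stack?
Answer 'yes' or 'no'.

Program A trace:
  After 'push -6': [-6]
  After 'dup': [-6, -6]
  After 'push 18': [-6, -6, 18]
  After 'lt': [-6, 1]
  After 'push 14': [-6, 1, 14]
  After 'rot': [1, 14, -6]
  After 'mod': [1, -4]
Program A final stack: [1, -4]

Program B trace:
  After 'push 19': [19]
  After 'neg': [-19]
  After 'push 4': [-19, 4]
  After 'over': [-19, 4, -19]
  After 'push -2': [-19, 4, -19, -2]
  After 'push 16': [-19, 4, -19, -2, 16]
  After 'push 15': [-19, 4, -19, -2, 16, 15]
  After 'push -1': [-19, 4, -19, -2, 16, 15, -1]
  After 'pick 3': [-19, 4, -19, -2, 16, 15, -1, -2]
  After 'rot': [-19, 4, -19, -2, 16, -1, -2, 15]
Program B final stack: [-19, 4, -19, -2, 16, -1, -2, 15]
Same: no

Answer: no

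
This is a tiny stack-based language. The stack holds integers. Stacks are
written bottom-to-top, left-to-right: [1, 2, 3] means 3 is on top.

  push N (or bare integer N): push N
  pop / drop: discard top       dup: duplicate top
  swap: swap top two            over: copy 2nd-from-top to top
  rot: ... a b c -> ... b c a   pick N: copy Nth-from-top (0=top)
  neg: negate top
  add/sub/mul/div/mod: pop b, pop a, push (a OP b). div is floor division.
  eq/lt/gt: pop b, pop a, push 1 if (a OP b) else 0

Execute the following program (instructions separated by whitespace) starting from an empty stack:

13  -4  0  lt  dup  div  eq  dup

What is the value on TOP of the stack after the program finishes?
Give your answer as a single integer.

After 'push 13': [13]
After 'push -4': [13, -4]
After 'push 0': [13, -4, 0]
After 'lt': [13, 1]
After 'dup': [13, 1, 1]
After 'div': [13, 1]
After 'eq': [0]
After 'dup': [0, 0]

Answer: 0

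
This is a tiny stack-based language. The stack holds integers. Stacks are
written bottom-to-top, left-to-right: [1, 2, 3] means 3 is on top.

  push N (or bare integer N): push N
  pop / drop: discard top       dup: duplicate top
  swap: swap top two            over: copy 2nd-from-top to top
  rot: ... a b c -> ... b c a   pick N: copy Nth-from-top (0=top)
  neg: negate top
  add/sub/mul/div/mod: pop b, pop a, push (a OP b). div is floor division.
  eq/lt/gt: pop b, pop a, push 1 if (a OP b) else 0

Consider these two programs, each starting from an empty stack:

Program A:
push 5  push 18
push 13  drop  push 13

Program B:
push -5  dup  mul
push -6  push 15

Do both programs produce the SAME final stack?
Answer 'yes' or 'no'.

Program A trace:
  After 'push 5': [5]
  After 'push 18': [5, 18]
  After 'push 13': [5, 18, 13]
  After 'drop': [5, 18]
  After 'push 13': [5, 18, 13]
Program A final stack: [5, 18, 13]

Program B trace:
  After 'push -5': [-5]
  After 'dup': [-5, -5]
  After 'mul': [25]
  After 'push -6': [25, -6]
  After 'push 15': [25, -6, 15]
Program B final stack: [25, -6, 15]
Same: no

Answer: no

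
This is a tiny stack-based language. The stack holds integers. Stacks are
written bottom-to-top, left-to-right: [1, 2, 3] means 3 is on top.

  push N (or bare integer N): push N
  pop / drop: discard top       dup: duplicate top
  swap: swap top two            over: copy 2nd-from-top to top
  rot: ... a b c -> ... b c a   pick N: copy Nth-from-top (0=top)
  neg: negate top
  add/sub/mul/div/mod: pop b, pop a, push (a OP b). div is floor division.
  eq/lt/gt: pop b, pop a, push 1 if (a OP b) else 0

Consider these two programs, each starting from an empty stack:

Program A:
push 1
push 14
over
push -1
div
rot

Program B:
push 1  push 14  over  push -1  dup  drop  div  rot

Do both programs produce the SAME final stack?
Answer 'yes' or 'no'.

Answer: yes

Derivation:
Program A trace:
  After 'push 1': [1]
  After 'push 14': [1, 14]
  After 'over': [1, 14, 1]
  After 'push -1': [1, 14, 1, -1]
  After 'div': [1, 14, -1]
  After 'rot': [14, -1, 1]
Program A final stack: [14, -1, 1]

Program B trace:
  After 'push 1': [1]
  After 'push 14': [1, 14]
  After 'over': [1, 14, 1]
  After 'push -1': [1, 14, 1, -1]
  After 'dup': [1, 14, 1, -1, -1]
  After 'drop': [1, 14, 1, -1]
  After 'div': [1, 14, -1]
  After 'rot': [14, -1, 1]
Program B final stack: [14, -1, 1]
Same: yes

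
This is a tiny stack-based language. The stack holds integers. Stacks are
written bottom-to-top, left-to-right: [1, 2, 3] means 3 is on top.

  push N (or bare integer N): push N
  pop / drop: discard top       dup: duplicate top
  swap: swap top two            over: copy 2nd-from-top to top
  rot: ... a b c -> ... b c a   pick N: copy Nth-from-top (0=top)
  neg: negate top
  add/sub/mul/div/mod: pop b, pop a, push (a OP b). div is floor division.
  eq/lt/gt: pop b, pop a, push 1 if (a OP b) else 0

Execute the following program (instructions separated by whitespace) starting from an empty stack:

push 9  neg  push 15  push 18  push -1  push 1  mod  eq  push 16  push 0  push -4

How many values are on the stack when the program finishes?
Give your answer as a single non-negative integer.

Answer: 6

Derivation:
After 'push 9': stack = [9] (depth 1)
After 'neg': stack = [-9] (depth 1)
After 'push 15': stack = [-9, 15] (depth 2)
After 'push 18': stack = [-9, 15, 18] (depth 3)
After 'push -1': stack = [-9, 15, 18, -1] (depth 4)
After 'push 1': stack = [-9, 15, 18, -1, 1] (depth 5)
After 'mod': stack = [-9, 15, 18, 0] (depth 4)
After 'eq': stack = [-9, 15, 0] (depth 3)
After 'push 16': stack = [-9, 15, 0, 16] (depth 4)
After 'push 0': stack = [-9, 15, 0, 16, 0] (depth 5)
After 'push -4': stack = [-9, 15, 0, 16, 0, -4] (depth 6)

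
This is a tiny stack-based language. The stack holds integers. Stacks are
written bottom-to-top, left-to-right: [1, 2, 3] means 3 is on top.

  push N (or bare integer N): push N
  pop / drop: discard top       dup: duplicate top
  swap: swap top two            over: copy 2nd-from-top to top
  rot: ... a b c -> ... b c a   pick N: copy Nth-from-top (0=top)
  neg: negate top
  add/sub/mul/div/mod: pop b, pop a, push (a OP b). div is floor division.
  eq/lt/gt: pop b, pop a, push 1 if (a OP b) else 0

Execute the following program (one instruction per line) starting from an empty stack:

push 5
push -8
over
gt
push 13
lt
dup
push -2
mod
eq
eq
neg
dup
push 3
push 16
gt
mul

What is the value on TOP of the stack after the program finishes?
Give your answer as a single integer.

Answer: 0

Derivation:
After 'push 5': [5]
After 'push -8': [5, -8]
After 'over': [5, -8, 5]
After 'gt': [5, 0]
After 'push 13': [5, 0, 13]
After 'lt': [5, 1]
After 'dup': [5, 1, 1]
After 'push -2': [5, 1, 1, -2]
After 'mod': [5, 1, -1]
After 'eq': [5, 0]
After 'eq': [0]
After 'neg': [0]
After 'dup': [0, 0]
After 'push 3': [0, 0, 3]
After 'push 16': [0, 0, 3, 16]
After 'gt': [0, 0, 0]
After 'mul': [0, 0]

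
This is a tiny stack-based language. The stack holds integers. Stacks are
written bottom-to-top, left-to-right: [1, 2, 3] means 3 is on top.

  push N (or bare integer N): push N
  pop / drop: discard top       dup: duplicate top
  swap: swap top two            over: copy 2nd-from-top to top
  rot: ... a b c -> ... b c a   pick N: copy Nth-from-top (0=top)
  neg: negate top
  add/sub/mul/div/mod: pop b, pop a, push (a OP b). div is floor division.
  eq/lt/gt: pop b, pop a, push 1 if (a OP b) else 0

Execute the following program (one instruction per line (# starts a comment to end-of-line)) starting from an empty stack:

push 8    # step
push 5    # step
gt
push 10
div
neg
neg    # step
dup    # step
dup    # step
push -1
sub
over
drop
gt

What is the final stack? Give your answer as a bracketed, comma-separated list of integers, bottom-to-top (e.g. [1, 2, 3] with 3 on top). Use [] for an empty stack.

After 'push 8': [8]
After 'push 5': [8, 5]
After 'gt': [1]
After 'push 10': [1, 10]
After 'div': [0]
After 'neg': [0]
After 'neg': [0]
After 'dup': [0, 0]
After 'dup': [0, 0, 0]
After 'push -1': [0, 0, 0, -1]
After 'sub': [0, 0, 1]
After 'over': [0, 0, 1, 0]
After 'drop': [0, 0, 1]
After 'gt': [0, 0]

Answer: [0, 0]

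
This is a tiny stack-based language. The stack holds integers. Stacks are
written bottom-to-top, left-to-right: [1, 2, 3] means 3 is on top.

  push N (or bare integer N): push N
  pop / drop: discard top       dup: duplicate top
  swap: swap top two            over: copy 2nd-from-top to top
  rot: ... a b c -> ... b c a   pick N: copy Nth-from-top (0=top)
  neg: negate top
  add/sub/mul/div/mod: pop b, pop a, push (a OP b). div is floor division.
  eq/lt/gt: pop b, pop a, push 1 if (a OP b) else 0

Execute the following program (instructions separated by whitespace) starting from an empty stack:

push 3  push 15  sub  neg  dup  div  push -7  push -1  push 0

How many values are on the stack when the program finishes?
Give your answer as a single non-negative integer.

Answer: 4

Derivation:
After 'push 3': stack = [3] (depth 1)
After 'push 15': stack = [3, 15] (depth 2)
After 'sub': stack = [-12] (depth 1)
After 'neg': stack = [12] (depth 1)
After 'dup': stack = [12, 12] (depth 2)
After 'div': stack = [1] (depth 1)
After 'push -7': stack = [1, -7] (depth 2)
After 'push -1': stack = [1, -7, -1] (depth 3)
After 'push 0': stack = [1, -7, -1, 0] (depth 4)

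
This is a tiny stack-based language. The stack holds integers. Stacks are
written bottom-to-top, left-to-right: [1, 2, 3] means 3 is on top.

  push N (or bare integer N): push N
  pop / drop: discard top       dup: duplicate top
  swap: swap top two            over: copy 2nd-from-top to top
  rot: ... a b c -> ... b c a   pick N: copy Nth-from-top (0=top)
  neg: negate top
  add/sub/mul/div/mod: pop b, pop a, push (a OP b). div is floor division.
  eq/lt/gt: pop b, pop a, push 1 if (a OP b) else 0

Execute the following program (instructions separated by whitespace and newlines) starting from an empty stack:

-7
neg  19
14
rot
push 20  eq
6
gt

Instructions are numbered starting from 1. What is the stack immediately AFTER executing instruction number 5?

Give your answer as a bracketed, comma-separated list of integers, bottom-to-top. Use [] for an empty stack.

Answer: [19, 14, 7]

Derivation:
Step 1 ('-7'): [-7]
Step 2 ('neg'): [7]
Step 3 ('19'): [7, 19]
Step 4 ('14'): [7, 19, 14]
Step 5 ('rot'): [19, 14, 7]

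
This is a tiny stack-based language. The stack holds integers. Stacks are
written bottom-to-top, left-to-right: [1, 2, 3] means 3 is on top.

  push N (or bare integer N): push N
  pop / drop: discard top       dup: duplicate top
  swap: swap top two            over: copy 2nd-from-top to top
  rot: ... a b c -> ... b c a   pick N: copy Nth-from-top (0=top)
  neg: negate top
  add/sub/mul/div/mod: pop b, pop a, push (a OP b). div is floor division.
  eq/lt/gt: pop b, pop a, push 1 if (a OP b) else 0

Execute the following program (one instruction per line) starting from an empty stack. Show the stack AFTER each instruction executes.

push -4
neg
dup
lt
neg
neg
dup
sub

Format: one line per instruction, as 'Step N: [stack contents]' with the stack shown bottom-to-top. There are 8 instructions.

Step 1: [-4]
Step 2: [4]
Step 3: [4, 4]
Step 4: [0]
Step 5: [0]
Step 6: [0]
Step 7: [0, 0]
Step 8: [0]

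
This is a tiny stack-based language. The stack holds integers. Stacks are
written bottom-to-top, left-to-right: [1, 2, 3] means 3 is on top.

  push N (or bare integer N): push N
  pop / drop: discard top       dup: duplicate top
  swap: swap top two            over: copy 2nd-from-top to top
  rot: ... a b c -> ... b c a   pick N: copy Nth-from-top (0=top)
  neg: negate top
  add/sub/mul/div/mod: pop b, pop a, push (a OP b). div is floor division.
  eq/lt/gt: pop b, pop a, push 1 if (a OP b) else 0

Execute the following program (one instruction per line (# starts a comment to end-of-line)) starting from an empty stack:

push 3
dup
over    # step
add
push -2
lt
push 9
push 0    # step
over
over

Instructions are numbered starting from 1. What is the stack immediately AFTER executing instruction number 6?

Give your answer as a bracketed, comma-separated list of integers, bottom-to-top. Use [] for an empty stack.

Step 1 ('push 3'): [3]
Step 2 ('dup'): [3, 3]
Step 3 ('over'): [3, 3, 3]
Step 4 ('add'): [3, 6]
Step 5 ('push -2'): [3, 6, -2]
Step 6 ('lt'): [3, 0]

Answer: [3, 0]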